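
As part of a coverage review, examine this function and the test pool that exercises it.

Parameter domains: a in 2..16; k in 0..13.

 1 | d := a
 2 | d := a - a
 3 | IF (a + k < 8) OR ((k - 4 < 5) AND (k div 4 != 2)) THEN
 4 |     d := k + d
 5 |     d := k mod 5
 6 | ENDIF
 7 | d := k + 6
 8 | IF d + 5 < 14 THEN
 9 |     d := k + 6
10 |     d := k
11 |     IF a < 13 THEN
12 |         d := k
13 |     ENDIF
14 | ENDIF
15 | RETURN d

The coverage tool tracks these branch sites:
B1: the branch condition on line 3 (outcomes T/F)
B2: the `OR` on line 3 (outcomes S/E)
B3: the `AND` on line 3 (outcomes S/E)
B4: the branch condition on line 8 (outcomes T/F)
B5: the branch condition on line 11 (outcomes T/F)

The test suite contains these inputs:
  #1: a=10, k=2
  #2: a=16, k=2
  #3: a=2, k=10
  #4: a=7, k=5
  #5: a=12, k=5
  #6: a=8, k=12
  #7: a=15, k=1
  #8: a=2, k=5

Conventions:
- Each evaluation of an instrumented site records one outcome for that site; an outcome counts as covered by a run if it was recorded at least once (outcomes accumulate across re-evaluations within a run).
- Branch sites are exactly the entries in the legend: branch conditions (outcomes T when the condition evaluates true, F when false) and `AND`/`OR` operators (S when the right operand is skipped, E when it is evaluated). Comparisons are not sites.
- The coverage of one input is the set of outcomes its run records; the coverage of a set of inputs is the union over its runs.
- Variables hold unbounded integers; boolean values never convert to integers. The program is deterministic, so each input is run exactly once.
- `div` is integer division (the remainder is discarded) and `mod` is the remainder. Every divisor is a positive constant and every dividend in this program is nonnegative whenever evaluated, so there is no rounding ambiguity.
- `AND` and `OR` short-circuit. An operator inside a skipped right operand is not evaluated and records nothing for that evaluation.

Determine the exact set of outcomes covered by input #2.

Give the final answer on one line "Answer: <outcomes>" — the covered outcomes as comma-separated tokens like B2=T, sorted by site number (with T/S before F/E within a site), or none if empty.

Running input #2 (a=16, k=2), event by event:
  B2->E, B3->E, B1->T, B4->T, B5->F
deduplicating events, the covered set is: B1=T, B2=E, B3=E, B4=T, B5=F

Answer: B1=T, B2=E, B3=E, B4=T, B5=F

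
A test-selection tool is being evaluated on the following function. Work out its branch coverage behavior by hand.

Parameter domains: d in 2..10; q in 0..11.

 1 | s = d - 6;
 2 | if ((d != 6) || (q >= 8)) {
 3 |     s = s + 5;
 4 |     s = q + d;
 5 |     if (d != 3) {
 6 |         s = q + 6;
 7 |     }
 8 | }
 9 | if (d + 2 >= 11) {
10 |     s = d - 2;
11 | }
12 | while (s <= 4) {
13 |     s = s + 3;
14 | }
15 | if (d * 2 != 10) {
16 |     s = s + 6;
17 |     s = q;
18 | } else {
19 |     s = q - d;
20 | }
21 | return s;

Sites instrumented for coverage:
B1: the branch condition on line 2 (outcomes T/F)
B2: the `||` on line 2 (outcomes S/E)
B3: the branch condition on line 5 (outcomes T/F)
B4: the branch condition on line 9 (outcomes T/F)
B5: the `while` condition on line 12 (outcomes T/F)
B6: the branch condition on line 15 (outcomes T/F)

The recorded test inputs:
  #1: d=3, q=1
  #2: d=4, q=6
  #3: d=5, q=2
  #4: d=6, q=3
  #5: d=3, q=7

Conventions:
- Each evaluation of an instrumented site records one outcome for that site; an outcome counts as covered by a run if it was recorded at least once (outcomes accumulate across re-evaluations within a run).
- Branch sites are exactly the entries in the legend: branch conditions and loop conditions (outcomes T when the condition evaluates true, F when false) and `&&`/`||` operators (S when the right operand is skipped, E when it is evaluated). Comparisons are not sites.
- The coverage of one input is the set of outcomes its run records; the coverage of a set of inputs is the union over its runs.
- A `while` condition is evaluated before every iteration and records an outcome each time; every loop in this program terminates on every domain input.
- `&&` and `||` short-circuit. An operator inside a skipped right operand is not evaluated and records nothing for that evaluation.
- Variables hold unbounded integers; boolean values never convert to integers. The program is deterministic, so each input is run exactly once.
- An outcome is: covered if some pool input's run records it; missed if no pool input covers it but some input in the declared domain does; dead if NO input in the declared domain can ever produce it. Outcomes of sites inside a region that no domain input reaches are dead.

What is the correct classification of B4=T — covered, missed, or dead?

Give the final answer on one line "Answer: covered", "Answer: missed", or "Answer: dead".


no pool input records B4=T
but domain input (d=9, q=0) does record it -> reachable, so missed
Answer: missed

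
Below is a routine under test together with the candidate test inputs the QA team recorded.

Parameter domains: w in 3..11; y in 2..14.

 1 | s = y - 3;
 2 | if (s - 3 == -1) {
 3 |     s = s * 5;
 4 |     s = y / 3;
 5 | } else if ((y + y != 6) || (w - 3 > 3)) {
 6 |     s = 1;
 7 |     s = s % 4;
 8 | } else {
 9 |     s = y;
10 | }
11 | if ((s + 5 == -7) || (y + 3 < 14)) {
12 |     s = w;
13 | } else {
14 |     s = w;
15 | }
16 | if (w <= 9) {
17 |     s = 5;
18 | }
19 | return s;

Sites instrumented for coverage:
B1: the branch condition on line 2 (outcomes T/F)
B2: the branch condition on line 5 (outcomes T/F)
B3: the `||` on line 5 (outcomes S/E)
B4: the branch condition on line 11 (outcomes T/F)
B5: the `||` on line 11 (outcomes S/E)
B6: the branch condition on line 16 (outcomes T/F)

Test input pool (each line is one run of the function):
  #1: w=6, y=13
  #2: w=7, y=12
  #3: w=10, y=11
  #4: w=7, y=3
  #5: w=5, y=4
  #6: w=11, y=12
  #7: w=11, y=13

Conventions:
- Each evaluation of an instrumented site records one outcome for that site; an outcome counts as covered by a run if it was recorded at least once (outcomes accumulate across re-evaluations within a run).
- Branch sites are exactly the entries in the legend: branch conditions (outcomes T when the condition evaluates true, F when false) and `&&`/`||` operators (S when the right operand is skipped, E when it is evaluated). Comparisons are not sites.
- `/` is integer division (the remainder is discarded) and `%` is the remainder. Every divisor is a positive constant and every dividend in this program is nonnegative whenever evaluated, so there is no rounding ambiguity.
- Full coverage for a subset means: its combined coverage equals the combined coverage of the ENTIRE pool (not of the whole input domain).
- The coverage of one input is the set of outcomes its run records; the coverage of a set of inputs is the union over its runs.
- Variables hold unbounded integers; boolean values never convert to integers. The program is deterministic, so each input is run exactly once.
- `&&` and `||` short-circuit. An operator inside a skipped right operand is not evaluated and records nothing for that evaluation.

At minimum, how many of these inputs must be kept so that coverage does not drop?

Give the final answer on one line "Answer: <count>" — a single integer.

input #1, w=6, y=13: outcomes B1=F, B2=T, B3=S, B4=F, B5=E, B6=T
input #2, w=7, y=12: outcomes B1=F, B2=T, B3=S, B4=F, B5=E, B6=T
input #3, w=10, y=11: outcomes B1=F, B2=T, B3=S, B4=F, B5=E, B6=F
input #4, w=7, y=3: outcomes B1=F, B2=T, B3=E, B4=T, B5=E, B6=T
input #5, w=5, y=4: outcomes B1=F, B2=T, B3=S, B4=T, B5=E, B6=T
input #6, w=11, y=12: outcomes B1=F, B2=T, B3=S, B4=F, B5=E, B6=F
input #7, w=11, y=13: outcomes B1=F, B2=T, B3=S, B4=F, B5=E, B6=F
the full pool covers 9 outcomes: B1=F, B2=T, B3=S, B3=E, B4=T, B4=F, B5=E, B6=T, B6=F
checked all size-1 subsets: none covers 9 outcomes (max 6/9)
at size 2, {3, 4} reaches all 9 outcomes; every lexicographically earlier size-2 subset fails

Answer: 2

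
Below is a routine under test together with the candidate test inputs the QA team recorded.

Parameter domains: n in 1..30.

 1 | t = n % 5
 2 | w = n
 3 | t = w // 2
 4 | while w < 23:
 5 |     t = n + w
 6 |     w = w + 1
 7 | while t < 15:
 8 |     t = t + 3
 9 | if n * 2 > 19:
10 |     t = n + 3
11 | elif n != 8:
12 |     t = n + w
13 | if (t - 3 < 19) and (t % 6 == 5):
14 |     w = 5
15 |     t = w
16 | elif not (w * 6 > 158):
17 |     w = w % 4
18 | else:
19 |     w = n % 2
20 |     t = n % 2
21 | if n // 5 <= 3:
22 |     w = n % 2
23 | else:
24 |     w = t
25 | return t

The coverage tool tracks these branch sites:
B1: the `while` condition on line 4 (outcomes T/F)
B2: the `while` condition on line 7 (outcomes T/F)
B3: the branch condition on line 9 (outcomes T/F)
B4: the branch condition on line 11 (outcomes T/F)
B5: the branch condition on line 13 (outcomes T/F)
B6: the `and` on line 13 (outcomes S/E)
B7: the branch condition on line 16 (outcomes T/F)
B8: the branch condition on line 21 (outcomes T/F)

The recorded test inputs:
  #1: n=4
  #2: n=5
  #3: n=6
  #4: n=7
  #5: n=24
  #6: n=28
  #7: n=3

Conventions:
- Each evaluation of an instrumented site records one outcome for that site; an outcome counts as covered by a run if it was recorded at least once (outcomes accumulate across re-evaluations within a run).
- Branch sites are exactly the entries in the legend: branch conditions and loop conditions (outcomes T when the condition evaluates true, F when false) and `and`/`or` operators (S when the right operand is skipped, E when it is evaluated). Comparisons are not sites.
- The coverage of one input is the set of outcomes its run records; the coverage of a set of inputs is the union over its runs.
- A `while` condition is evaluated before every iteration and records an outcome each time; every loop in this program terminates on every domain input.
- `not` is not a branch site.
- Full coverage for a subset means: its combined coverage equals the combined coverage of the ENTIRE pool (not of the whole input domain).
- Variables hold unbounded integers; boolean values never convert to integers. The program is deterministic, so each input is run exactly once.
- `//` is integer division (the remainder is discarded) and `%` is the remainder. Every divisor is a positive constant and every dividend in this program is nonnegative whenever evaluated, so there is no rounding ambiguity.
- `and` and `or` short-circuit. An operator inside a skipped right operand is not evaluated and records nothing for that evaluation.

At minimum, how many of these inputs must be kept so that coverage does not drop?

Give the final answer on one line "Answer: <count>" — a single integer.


#1 (n=4) -> covered: B1=T, B1=F, B2=F, B3=F, B4=T, B5=F, B6=S, B7=T, B8=T
#2 (n=5) -> covered: B1=T, B1=F, B2=F, B3=F, B4=T, B5=F, B6=S, B7=T, B8=T
#3 (n=6) -> covered: B1=T, B1=F, B2=F, B3=F, B4=T, B5=F, B6=S, B7=T, B8=T
#4 (n=7) -> covered: B1=T, B1=F, B2=F, B3=F, B4=T, B5=F, B6=S, B7=T, B8=T
#5 (n=24) -> covered: B1=F, B2=T, B2=F, B3=T, B5=F, B6=S, B7=T, B8=F
#6 (n=28) -> covered: B1=F, B2=T, B2=F, B3=T, B5=F, B6=S, B7=F, B8=F
#7 (n=3) -> covered: B1=T, B1=F, B2=F, B3=F, B4=T, B5=F, B6=S, B7=T, B8=T
together the pool reaches 13 outcomes: B1=T, B1=F, B2=T, B2=F, B3=T, B3=F, B4=T, B5=F, B6=S, B7=T, B7=F, B8=T, B8=F
no size-1 subset reaches all 13 outcomes (best union: 9/13)
the canonical winner is {1, 6}: size 2, full 13-outcome coverage, earliest index list among size-2 covers
Answer: 2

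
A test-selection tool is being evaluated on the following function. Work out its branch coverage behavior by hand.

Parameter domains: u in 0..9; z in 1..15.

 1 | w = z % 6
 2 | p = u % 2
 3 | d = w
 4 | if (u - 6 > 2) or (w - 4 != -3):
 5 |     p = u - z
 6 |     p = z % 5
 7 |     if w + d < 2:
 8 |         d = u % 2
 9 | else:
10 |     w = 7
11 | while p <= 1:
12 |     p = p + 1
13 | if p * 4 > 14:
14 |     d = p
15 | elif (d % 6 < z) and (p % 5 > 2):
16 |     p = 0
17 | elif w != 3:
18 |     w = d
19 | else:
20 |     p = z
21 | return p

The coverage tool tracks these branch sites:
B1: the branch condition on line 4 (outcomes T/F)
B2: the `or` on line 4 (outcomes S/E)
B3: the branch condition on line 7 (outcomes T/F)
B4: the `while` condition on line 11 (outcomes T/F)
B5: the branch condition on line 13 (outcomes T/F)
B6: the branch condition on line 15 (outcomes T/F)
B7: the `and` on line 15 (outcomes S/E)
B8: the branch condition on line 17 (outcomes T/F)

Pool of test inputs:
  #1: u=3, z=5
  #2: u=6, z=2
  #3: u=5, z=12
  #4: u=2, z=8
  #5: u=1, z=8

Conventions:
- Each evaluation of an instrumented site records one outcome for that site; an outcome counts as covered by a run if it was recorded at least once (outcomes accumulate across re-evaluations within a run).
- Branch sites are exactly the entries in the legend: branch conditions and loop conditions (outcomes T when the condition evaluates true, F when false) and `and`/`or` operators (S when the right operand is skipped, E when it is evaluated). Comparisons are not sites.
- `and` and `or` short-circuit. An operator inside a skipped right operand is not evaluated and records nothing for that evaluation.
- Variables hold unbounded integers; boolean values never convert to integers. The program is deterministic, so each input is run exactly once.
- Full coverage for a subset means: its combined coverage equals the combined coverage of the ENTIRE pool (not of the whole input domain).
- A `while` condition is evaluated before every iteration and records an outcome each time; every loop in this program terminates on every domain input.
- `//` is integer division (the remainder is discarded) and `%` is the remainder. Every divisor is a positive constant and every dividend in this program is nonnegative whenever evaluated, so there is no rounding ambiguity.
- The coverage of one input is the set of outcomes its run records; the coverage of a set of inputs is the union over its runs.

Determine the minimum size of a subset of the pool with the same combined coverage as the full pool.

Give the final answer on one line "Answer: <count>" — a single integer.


input #1, u=3, z=5: events B2->E, B1->T, B3->F, B4->T, B4->T, B4->F, B5->F, B7->S, B6->F, B8->T; outcomes B1=T, B2=E, B3=F, B4=T, B4=F, B5=F, B6=F, B7=S, B8=T
input #2, u=6, z=2: events B2->E, B1->T, B3->F, B4->F, B5->F, B7->S, B6->F, B8->T; outcomes B1=T, B2=E, B3=F, B4=F, B5=F, B6=F, B7=S, B8=T
input #3, u=5, z=12: events B2->E, B1->T, B3->T, B4->F, B5->F, B7->E, B6->F, B8->T; outcomes B1=T, B2=E, B3=T, B4=F, B5=F, B6=F, B7=E, B8=T
input #4, u=2, z=8: events B2->E, B1->T, B3->F, B4->F, B5->F, B7->E, B6->T; outcomes B1=T, B2=E, B3=F, B4=F, B5=F, B6=T, B7=E
input #5, u=1, z=8: events B2->E, B1->T, B3->F, B4->F, B5->F, B7->E, B6->T; outcomes B1=T, B2=E, B3=F, B4=F, B5=F, B6=T, B7=E
together the pool reaches 12 outcomes: B1=T, B2=E, B3=T, B3=F, B4=T, B4=F, B5=F, B6=T, B6=F, B7=S, B7=E, B8=T
checked all size-1 subsets: none covers 12 outcomes (max 9/12)
checked all size-2 subsets: none covers 12 outcomes (max 11/12)
size 3: inputs {1, 3, 4} cover all 12 outcomes, and no lexicographically smaller subset of this size does
Answer: 3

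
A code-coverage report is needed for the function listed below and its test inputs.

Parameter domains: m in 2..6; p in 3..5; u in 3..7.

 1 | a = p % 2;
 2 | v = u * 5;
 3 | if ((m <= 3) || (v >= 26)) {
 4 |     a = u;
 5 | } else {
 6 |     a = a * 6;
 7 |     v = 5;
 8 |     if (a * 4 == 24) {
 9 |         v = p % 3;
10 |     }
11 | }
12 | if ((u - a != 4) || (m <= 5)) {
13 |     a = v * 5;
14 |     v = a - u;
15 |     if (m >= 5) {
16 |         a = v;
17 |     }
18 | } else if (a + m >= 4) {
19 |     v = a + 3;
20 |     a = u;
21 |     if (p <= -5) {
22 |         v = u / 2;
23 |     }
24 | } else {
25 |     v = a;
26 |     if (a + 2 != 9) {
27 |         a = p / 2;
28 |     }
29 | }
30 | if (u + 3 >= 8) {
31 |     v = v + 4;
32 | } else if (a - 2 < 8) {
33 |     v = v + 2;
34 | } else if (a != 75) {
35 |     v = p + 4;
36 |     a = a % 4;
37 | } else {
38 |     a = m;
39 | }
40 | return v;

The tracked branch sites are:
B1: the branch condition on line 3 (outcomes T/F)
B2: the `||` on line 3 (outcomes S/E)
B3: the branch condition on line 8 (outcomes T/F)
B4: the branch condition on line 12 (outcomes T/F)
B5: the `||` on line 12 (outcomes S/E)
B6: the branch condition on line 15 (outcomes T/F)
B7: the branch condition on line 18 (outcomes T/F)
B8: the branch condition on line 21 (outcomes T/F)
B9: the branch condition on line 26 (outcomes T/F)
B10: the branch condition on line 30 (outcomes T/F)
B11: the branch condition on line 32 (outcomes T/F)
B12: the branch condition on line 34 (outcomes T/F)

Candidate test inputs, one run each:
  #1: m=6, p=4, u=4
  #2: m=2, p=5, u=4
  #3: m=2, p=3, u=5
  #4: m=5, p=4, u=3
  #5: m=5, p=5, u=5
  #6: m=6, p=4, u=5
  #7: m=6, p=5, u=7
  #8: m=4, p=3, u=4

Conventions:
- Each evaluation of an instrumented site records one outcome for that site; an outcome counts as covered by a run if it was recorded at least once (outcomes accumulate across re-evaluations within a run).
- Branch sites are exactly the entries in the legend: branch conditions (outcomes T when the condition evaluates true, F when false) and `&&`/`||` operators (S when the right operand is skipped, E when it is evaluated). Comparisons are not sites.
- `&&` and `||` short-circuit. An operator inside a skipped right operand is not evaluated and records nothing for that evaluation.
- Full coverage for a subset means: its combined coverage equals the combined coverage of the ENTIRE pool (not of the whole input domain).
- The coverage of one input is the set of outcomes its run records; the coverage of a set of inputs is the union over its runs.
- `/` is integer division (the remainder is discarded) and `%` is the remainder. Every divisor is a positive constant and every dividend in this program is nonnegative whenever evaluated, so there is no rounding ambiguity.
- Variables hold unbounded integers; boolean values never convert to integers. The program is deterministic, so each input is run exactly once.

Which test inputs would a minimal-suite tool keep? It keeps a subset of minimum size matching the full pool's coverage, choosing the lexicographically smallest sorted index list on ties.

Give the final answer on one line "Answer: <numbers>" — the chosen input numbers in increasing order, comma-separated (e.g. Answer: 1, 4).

test 1 (m=6, p=4, u=4) hits B1=F, B2=E, B3=F, B4=F, B5=E, B7=T, B8=F, B10=F, B11=T
test 2 (m=2, p=5, u=4) hits B1=T, B2=S, B4=T, B5=S, B6=F, B10=F, B11=F, B12=T
test 3 (m=2, p=3, u=5) hits B1=T, B2=S, B4=T, B5=S, B6=F, B10=T
test 4 (m=5, p=4, u=3) hits B1=F, B2=E, B3=F, B4=T, B5=S, B6=T, B10=F, B11=F, B12=T
test 5 (m=5, p=5, u=5) hits B1=F, B2=E, B3=T, B4=T, B5=S, B6=T, B10=T
test 6 (m=6, p=4, u=5) hits B1=F, B2=E, B3=F, B4=T, B5=S, B6=T, B10=T
test 7 (m=6, p=5, u=7) hits B1=T, B2=E, B4=T, B5=S, B6=T, B10=T
test 8 (m=4, p=3, u=4) hits B1=F, B2=E, B3=T, B4=T, B5=S, B6=F, B10=F, B11=T
together the pool reaches 19 outcomes: B1=T, B1=F, B2=S, B2=E, B3=T, B3=F, B4=T, B4=F, B5=S, B5=E, B6=T, B6=F, B7=T, B8=F, B10=T, B10=F, B11=T, B11=F, B12=T
size 1 is not enough: best union over all size-1 subsets is 9/19
size 2 is not enough: best union over all size-2 subsets is 16/19
inputs {1, 2, 5} (size 3) cover everything; no size-3 subset with a lexicographically smaller index list covers all 19

Answer: 1, 2, 5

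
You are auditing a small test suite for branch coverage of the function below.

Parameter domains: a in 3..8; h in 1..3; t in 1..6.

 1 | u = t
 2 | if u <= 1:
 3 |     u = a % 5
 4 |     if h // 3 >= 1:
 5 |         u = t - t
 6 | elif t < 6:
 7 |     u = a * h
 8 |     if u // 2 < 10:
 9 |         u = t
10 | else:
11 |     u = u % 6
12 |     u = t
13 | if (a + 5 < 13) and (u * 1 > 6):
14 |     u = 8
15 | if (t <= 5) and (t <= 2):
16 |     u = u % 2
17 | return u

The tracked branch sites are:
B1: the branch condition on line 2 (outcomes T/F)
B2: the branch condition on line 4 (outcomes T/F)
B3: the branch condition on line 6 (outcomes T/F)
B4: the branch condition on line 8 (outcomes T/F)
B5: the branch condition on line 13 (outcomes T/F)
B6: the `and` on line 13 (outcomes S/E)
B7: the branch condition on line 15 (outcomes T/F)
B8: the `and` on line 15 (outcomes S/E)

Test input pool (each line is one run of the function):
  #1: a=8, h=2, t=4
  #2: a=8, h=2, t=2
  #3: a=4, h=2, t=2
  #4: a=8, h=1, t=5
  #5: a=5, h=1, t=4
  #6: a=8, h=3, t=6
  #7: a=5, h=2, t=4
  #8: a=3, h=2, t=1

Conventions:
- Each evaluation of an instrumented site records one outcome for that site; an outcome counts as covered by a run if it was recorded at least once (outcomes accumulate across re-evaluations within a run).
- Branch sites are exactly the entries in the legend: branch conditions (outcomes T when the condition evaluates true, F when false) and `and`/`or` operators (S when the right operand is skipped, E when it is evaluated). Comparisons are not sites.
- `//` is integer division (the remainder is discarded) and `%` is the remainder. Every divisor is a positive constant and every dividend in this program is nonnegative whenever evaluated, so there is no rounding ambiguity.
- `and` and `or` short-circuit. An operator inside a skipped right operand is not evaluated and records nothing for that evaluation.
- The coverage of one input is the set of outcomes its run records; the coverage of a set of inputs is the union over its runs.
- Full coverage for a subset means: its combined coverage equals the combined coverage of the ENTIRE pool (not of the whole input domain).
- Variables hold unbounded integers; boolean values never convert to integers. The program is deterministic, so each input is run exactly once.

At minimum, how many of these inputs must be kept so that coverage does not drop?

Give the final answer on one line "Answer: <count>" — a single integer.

#1 (a=8, h=2, t=4) -> covered: B1=F, B3=T, B4=T, B5=F, B6=S, B7=F, B8=E
#2 (a=8, h=2, t=2) -> covered: B1=F, B3=T, B4=T, B5=F, B6=S, B7=T, B8=E
#3 (a=4, h=2, t=2) -> covered: B1=F, B3=T, B4=T, B5=F, B6=E, B7=T, B8=E
#4 (a=8, h=1, t=5) -> covered: B1=F, B3=T, B4=T, B5=F, B6=S, B7=F, B8=E
#5 (a=5, h=1, t=4) -> covered: B1=F, B3=T, B4=T, B5=F, B6=E, B7=F, B8=E
#6 (a=8, h=3, t=6) -> covered: B1=F, B3=F, B5=F, B6=S, B7=F, B8=S
#7 (a=5, h=2, t=4) -> covered: B1=F, B3=T, B4=T, B5=F, B6=E, B7=F, B8=E
#8 (a=3, h=2, t=1) -> covered: B1=T, B2=F, B5=F, B6=E, B7=T, B8=E
the full pool covers 13 outcomes: B1=T, B1=F, B2=F, B3=T, B3=F, B4=T, B5=F, B6=S, B6=E, B7=T, B7=F, B8=S, B8=E
checked all size-1 subsets: none covers 13 outcomes (max 7/13)
checked all size-2 subsets: none covers 13 outcomes (max 11/13)
at size 3, {1, 6, 8} reaches all 13 outcomes; every lexicographically earlier size-3 subset fails

Answer: 3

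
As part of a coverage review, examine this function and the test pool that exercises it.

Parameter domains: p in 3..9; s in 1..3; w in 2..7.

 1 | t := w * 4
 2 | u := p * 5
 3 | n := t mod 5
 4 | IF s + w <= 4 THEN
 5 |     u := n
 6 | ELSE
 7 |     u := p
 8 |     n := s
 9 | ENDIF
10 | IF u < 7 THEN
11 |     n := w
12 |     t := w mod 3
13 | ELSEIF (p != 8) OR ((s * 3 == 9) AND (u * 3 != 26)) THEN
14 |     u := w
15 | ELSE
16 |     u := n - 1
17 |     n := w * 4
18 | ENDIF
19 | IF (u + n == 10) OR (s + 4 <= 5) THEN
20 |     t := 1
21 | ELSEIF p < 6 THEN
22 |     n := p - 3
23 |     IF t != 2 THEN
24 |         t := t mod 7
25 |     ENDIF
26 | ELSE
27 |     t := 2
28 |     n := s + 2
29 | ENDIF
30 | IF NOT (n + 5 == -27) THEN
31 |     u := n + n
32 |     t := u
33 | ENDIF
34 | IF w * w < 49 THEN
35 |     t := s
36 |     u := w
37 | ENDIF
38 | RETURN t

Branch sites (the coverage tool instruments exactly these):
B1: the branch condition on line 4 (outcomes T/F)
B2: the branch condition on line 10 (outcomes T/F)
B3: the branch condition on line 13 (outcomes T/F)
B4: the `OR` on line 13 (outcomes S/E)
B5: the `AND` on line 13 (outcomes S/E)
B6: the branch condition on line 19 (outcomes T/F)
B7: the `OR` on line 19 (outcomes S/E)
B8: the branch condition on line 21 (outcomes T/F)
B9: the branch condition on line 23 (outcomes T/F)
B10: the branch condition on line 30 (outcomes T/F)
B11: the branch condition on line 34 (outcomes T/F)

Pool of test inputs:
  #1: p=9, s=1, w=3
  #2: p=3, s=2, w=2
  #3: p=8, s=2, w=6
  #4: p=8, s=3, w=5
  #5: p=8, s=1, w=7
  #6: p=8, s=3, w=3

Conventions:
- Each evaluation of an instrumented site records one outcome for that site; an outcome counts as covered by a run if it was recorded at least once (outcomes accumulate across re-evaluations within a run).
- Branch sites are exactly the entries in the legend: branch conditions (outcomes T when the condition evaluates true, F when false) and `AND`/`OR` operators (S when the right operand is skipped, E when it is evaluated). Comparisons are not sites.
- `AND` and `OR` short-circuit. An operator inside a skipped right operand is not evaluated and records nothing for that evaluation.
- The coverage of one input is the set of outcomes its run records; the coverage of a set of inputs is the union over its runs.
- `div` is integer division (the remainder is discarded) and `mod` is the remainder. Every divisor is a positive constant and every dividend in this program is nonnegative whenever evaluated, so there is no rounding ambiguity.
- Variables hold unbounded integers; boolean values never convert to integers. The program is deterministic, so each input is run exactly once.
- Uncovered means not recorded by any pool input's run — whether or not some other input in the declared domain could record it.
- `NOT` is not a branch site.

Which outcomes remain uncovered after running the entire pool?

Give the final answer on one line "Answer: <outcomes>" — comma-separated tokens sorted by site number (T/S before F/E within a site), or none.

#1 (p=9, s=1, w=3) -> B1->T, B2->T, B7->E, B6->T, B10->T, B11->T; covered: B1=T, B2=T, B6=T, B7=E, B10=T, B11=T
#2 (p=3, s=2, w=2) -> B1->T, B2->T, B7->E, B6->F, B8->T, B9->F, B10->T, B11->T; covered: B1=T, B2=T, B6=F, B7=E, B8=T, B9=F, B10=T, B11=T
#3 (p=8, s=2, w=6) -> B1->F, B2->F, B4->E, B5->S, B3->F, B7->E, B6->F, B8->F, B10->T, B11->T; covered: B1=F, B2=F, B3=F, B4=E, B5=S, B6=F, B7=E, B8=F, B10=T, B11=T
#4 (p=8, s=3, w=5) -> B1->F, B2->F, B4->E, B5->E, B3->T, B7->E, B6->F, B8->F, B10->T, B11->T; covered: B1=F, B2=F, B3=T, B4=E, B5=E, B6=F, B7=E, B8=F, B10=T, B11=T
#5 (p=8, s=1, w=7) -> B1->F, B2->F, B4->E, B5->S, B3->F, B7->E, B6->T, B10->T, B11->F; covered: B1=F, B2=F, B3=F, B4=E, B5=S, B6=T, B7=E, B10=T, B11=F
#6 (p=8, s=3, w=3) -> B1->F, B2->F, B4->E, B5->E, B3->T, B7->E, B6->F, B8->F, B10->T, B11->T; covered: B1=F, B2=F, B3=T, B4=E, B5=E, B6=F, B7=E, B8=F, B10=T, B11=T
union over the pool: B1=T, B1=F, B2=T, B2=F, B3=T, B3=F, B4=E, B5=S, B5=E, B6=T, B6=F, B7=E, B8=T, B8=F, B9=F, B10=T, B11=T, B11=F
uncovered (4 of 22): B4=S, B7=S, B9=T, B10=F

Answer: B4=S, B7=S, B9=T, B10=F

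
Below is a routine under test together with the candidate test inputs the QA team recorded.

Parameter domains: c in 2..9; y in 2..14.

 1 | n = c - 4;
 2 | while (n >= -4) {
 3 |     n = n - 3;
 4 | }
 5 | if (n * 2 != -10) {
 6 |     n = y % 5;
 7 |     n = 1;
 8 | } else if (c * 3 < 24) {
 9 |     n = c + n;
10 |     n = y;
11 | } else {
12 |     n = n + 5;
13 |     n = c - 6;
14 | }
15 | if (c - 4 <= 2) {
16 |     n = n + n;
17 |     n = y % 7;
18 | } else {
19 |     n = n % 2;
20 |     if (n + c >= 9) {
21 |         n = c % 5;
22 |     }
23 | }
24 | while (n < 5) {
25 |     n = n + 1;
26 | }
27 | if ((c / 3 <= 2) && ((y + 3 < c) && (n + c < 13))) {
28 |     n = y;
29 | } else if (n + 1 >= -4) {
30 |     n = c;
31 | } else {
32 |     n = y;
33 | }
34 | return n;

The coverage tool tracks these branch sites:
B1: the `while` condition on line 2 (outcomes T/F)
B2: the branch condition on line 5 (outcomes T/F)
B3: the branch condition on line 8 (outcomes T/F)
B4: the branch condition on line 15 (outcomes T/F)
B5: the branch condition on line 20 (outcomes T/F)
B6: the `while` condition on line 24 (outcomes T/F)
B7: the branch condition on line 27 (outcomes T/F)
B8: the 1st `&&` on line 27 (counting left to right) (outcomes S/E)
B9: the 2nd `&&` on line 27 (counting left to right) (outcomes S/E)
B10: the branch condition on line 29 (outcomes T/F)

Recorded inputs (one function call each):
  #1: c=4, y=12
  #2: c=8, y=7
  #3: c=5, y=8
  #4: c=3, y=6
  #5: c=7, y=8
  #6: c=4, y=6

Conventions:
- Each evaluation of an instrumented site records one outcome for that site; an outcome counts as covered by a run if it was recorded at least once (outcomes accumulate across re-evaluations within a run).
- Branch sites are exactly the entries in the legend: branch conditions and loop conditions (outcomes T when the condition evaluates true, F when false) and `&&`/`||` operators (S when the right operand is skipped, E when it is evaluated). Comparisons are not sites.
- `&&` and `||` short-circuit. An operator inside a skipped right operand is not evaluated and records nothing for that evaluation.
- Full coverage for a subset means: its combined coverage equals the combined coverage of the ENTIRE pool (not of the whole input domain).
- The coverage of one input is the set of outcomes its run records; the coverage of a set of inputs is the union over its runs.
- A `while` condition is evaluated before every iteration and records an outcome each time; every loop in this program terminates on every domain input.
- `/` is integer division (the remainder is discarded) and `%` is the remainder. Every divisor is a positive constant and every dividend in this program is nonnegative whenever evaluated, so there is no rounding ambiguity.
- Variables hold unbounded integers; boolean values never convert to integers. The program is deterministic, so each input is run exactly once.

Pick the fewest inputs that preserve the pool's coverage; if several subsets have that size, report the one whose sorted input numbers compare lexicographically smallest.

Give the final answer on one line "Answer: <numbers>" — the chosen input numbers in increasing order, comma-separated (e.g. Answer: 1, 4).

test 1 (c=4, y=12) hits B1=T, B1=F, B2=T, B4=T, B6=F, B7=F, B8=E, B9=S, B10=T
test 2 (c=8, y=7) hits B1=T, B1=F, B2=F, B3=F, B4=F, B5=F, B6=T, B6=F, B7=F, B8=E, B9=S, B10=T
test 3 (c=5, y=8) hits B1=T, B1=F, B2=F, B3=T, B4=T, B6=T, B6=F, B7=F, B8=E, B9=S, B10=T
test 4 (c=3, y=6) hits B1=T, B1=F, B2=T, B4=T, B6=F, B7=F, B8=E, B9=S, B10=T
test 5 (c=7, y=8) hits B1=T, B1=F, B2=T, B4=F, B5=F, B6=T, B6=F, B7=F, B8=E, B9=S, B10=T
test 6 (c=4, y=6) hits B1=T, B1=F, B2=T, B4=T, B6=F, B7=F, B8=E, B9=S, B10=T
union over all inputs: B1=T, B1=F, B2=T, B2=F, B3=T, B3=F, B4=T, B4=F, B5=F, B6=T, B6=F, B7=F, B8=E, B9=S, B10=T (15 outcomes)
checked all size-1 subsets: none covers 15 outcomes (max 12/15)
checked all size-2 subsets: none covers 15 outcomes (max 14/15)
inputs {1, 2, 3} (size 3) cover everything; no size-3 subset with a lexicographically smaller index list covers all 15

Answer: 1, 2, 3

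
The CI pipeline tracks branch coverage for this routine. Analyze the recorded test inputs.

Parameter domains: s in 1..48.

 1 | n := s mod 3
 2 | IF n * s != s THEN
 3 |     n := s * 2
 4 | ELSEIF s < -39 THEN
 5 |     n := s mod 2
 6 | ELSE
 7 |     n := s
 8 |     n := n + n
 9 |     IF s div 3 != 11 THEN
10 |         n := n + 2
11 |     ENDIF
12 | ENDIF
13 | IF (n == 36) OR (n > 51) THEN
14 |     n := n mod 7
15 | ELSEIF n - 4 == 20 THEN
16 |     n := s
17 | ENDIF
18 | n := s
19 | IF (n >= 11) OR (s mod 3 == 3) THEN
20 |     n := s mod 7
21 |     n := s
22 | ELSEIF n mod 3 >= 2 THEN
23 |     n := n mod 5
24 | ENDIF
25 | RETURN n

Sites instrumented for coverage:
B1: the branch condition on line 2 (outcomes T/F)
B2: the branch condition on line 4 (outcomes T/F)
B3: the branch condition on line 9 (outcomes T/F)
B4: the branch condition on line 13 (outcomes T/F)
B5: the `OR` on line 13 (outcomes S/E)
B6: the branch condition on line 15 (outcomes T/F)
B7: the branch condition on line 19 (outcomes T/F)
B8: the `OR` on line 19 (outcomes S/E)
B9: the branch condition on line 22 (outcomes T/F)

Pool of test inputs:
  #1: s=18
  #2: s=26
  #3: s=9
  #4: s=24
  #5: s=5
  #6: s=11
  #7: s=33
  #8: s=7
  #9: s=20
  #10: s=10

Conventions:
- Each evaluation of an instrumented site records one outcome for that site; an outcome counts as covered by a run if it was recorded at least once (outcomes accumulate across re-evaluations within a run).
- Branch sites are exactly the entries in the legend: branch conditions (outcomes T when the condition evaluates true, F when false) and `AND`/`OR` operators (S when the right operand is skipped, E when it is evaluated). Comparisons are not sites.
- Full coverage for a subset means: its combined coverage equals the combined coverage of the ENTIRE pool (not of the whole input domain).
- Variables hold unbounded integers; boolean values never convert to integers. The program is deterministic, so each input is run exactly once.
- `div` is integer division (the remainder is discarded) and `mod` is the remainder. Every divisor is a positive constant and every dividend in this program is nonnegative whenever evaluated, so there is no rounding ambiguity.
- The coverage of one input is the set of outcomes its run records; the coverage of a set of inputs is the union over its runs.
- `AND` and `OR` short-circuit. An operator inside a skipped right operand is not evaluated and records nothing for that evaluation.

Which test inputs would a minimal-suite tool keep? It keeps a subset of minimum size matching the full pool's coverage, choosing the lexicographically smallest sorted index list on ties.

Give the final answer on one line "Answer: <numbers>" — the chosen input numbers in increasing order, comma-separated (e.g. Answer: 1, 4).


input #1 (s=18): events B1->T, B5->S, B4->T, B8->S, B7->T; covers B1=T, B4=T, B5=S, B7=T, B8=S
input #2 (s=26): events B1->T, B5->E, B4->T, B8->S, B7->T; covers B1=T, B4=T, B5=E, B7=T, B8=S
input #3 (s=9): events B1->T, B5->E, B4->F, B6->F, B8->E, B7->F, B9->F; covers B1=T, B4=F, B5=E, B6=F, B7=F, B8=E, B9=F
input #4 (s=24): events B1->T, B5->E, B4->F, B6->F, B8->S, B7->T; covers B1=T, B4=F, B5=E, B6=F, B7=T, B8=S
input #5 (s=5): events B1->T, B5->E, B4->F, B6->F, B8->E, B7->F, B9->T; covers B1=T, B4=F, B5=E, B6=F, B7=F, B8=E, B9=T
input #6 (s=11): events B1->T, B5->E, B4->F, B6->F, B8->S, B7->T; covers B1=T, B4=F, B5=E, B6=F, B7=T, B8=S
input #7 (s=33): events B1->T, B5->E, B4->T, B8->S, B7->T; covers B1=T, B4=T, B5=E, B7=T, B8=S
input #8 (s=7): events B1->F, B2->F, B3->T, B5->E, B4->F, B6->F, B8->E, B7->F, B9->F; covers B1=F, B2=F, B3=T, B4=F, B5=E, B6=F, B7=F, B8=E, B9=F
input #9 (s=20): events B1->T, B5->E, B4->F, B6->F, B8->S, B7->T; covers B1=T, B4=F, B5=E, B6=F, B7=T, B8=S
input #10 (s=10): events B1->F, B2->F, B3->T, B5->E, B4->F, B6->F, B8->E, B7->F, B9->F; covers B1=F, B2=F, B3=T, B4=F, B5=E, B6=F, B7=F, B8=E, B9=F
the full pool covers 15 outcomes: B1=T, B1=F, B2=F, B3=T, B4=T, B4=F, B5=S, B5=E, B6=F, B7=T, B7=F, B8=S, B8=E, B9=T, B9=F
every size-1 subset falls short of the 15 outcomes (best: 9/15)
every size-2 subset falls short of the 15 outcomes (best: 14/15)
inputs {1, 5, 8} (size 3) cover everything; no size-3 subset with a lexicographically smaller index list covers all 15
Answer: 1, 5, 8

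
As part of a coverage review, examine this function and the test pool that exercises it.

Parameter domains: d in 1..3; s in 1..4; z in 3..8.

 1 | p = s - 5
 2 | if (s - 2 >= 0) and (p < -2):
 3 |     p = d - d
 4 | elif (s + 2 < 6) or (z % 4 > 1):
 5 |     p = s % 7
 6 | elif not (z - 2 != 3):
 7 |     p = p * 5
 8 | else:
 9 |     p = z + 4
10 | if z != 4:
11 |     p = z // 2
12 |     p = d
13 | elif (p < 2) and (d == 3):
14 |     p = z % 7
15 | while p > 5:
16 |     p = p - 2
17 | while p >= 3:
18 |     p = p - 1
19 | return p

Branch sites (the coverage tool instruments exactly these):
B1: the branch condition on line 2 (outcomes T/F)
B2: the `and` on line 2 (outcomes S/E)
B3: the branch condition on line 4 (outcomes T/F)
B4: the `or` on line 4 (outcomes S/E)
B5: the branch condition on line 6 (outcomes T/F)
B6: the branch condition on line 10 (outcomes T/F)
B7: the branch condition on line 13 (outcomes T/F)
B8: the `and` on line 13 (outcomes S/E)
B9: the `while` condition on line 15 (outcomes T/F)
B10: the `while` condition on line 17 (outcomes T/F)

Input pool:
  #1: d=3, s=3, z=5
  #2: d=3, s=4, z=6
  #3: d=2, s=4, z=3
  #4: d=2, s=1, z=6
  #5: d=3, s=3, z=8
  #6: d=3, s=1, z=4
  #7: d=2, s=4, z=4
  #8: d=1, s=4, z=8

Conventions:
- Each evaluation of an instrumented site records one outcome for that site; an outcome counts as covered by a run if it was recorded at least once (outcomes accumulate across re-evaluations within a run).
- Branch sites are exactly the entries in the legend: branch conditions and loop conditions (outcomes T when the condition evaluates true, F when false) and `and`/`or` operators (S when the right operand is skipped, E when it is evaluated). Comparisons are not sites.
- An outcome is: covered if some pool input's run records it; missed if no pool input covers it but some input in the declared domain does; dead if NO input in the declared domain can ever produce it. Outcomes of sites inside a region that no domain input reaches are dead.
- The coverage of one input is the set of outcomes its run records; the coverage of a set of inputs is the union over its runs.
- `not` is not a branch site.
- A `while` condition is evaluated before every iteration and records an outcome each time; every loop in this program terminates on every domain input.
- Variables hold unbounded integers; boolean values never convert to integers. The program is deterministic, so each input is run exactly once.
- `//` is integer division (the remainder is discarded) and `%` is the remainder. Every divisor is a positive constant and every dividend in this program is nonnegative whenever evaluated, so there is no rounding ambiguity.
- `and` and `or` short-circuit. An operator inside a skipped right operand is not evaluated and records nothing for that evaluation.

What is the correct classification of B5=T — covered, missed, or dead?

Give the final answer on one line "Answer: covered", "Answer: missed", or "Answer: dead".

no pool input records B5=T
but domain input (d=1, s=4, z=5) does record it -> reachable, so missed

Answer: missed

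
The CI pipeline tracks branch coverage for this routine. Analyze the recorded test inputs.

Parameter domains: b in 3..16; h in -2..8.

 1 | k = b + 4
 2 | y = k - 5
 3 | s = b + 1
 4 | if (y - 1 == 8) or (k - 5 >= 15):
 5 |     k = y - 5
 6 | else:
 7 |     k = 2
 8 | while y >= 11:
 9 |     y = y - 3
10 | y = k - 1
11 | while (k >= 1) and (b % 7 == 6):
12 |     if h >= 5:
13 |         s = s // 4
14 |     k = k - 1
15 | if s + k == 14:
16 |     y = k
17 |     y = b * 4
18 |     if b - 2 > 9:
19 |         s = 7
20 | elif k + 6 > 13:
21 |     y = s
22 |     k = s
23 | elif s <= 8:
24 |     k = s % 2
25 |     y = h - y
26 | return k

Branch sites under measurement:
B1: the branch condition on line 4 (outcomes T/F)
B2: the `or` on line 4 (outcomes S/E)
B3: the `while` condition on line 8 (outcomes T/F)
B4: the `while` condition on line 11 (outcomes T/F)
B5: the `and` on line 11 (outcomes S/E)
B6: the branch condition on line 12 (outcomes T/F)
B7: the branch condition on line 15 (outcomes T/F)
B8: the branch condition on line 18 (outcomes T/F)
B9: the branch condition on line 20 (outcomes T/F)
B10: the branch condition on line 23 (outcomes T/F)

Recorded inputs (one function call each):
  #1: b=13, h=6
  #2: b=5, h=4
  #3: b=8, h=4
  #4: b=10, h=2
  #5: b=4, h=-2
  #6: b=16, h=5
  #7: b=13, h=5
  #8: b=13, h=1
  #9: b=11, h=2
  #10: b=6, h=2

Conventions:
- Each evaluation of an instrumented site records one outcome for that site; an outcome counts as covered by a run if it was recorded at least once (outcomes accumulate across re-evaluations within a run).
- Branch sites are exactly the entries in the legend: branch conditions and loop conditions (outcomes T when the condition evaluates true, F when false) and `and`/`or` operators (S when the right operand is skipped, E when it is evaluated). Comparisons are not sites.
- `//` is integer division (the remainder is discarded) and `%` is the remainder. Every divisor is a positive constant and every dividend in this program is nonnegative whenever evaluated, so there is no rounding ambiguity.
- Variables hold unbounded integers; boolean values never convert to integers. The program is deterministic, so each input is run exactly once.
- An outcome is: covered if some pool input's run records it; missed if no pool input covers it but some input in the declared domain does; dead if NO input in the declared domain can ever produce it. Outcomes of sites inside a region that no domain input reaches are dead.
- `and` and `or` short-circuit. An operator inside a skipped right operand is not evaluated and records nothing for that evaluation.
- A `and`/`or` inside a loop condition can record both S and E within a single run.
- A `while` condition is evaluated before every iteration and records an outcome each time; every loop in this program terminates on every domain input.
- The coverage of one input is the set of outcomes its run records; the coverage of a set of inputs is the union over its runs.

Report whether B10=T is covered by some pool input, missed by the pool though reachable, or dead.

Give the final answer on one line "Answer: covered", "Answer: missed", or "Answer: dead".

B10=T is recorded by pool input(s) 1, 2, 5, 7, 10 -> covered

Answer: covered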